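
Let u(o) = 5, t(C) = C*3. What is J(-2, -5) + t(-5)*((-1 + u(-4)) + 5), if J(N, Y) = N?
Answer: -137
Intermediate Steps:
t(C) = 3*C
J(-2, -5) + t(-5)*((-1 + u(-4)) + 5) = -2 + (3*(-5))*((-1 + 5) + 5) = -2 - 15*(4 + 5) = -2 - 15*9 = -2 - 135 = -137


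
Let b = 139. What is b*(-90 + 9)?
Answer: -11259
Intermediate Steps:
b*(-90 + 9) = 139*(-90 + 9) = 139*(-81) = -11259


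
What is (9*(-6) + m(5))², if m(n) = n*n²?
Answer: 5041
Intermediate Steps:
m(n) = n³
(9*(-6) + m(5))² = (9*(-6) + 5³)² = (-54 + 125)² = 71² = 5041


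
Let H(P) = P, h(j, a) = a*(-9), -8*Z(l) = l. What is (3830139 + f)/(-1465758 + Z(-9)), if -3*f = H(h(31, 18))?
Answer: -3404616/1302895 ≈ -2.6131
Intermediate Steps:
Z(l) = -l/8
h(j, a) = -9*a
f = 54 (f = -(-3)*18 = -⅓*(-162) = 54)
(3830139 + f)/(-1465758 + Z(-9)) = (3830139 + 54)/(-1465758 - ⅛*(-9)) = 3830193/(-1465758 + 9/8) = 3830193/(-11726055/8) = 3830193*(-8/11726055) = -3404616/1302895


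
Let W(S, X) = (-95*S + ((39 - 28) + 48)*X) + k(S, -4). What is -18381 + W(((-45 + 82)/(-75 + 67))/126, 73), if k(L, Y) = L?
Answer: -7091557/504 ≈ -14071.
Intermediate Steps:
W(S, X) = -94*S + 59*X (W(S, X) = (-95*S + ((39 - 28) + 48)*X) + S = (-95*S + (11 + 48)*X) + S = (-95*S + 59*X) + S = -94*S + 59*X)
-18381 + W(((-45 + 82)/(-75 + 67))/126, 73) = -18381 + (-94*(-45 + 82)/(-75 + 67)/126 + 59*73) = -18381 + (-94*37/(-8)/126 + 4307) = -18381 + (-94*37*(-⅛)/126 + 4307) = -18381 + (-(-1739)/(4*126) + 4307) = -18381 + (-94*(-37/1008) + 4307) = -18381 + (1739/504 + 4307) = -18381 + 2172467/504 = -7091557/504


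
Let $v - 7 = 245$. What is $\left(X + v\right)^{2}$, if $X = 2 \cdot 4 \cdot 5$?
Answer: $85264$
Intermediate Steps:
$v = 252$ ($v = 7 + 245 = 252$)
$X = 40$ ($X = 8 \cdot 5 = 40$)
$\left(X + v\right)^{2} = \left(40 + 252\right)^{2} = 292^{2} = 85264$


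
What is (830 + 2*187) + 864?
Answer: 2068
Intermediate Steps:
(830 + 2*187) + 864 = (830 + 374) + 864 = 1204 + 864 = 2068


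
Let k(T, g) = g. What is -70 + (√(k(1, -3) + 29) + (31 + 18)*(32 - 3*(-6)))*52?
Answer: 127330 + 52*√26 ≈ 1.2760e+5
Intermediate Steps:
-70 + (√(k(1, -3) + 29) + (31 + 18)*(32 - 3*(-6)))*52 = -70 + (√(-3 + 29) + (31 + 18)*(32 - 3*(-6)))*52 = -70 + (√26 + 49*(32 + 18))*52 = -70 + (√26 + 49*50)*52 = -70 + (√26 + 2450)*52 = -70 + (2450 + √26)*52 = -70 + (127400 + 52*√26) = 127330 + 52*√26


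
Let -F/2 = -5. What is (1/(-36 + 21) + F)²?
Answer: 22201/225 ≈ 98.671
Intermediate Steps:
F = 10 (F = -2*(-5) = 10)
(1/(-36 + 21) + F)² = (1/(-36 + 21) + 10)² = (1/(-15) + 10)² = (-1/15 + 10)² = (149/15)² = 22201/225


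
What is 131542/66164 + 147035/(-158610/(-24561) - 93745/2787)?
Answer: -2465483487883959/455900560850 ≈ -5407.9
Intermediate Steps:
131542/66164 + 147035/(-158610/(-24561) - 93745/2787) = 131542*(1/66164) + 147035/(-158610*(-1/24561) - 93745*1/2787) = 65771/33082 + 147035/(52870/8187 - 93745/2787) = 65771/33082 + 147035/(-68904625/2535241) = 65771/33082 + 147035*(-2535241/68904625) = 65771/33082 - 74553832087/13780925 = -2465483487883959/455900560850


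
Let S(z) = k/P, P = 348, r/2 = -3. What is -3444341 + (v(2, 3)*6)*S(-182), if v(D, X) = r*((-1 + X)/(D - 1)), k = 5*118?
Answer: -99889429/29 ≈ -3.4445e+6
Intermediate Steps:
r = -6 (r = 2*(-3) = -6)
k = 590
v(D, X) = -6*(-1 + X)/(-1 + D) (v(D, X) = -6*(-1 + X)/(D - 1) = -6*(-1 + X)/(-1 + D))
S(z) = 295/174 (S(z) = 590/348 = 590*(1/348) = 295/174)
-3444341 + (v(2, 3)*6)*S(-182) = -3444341 + ((6*(1 - 1*3)/(-1 + 2))*6)*(295/174) = -3444341 + ((6*(1 - 3)/1)*6)*(295/174) = -3444341 + ((6*1*(-2))*6)*(295/174) = -3444341 - 12*6*(295/174) = -3444341 - 72*295/174 = -3444341 - 3540/29 = -99889429/29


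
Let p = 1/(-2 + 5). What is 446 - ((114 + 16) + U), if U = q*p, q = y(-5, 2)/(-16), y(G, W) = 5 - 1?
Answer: 3793/12 ≈ 316.08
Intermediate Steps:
y(G, W) = 4
p = ⅓ (p = 1/3 = ⅓ ≈ 0.33333)
q = -¼ (q = 4/(-16) = 4*(-1/16) = -¼ ≈ -0.25000)
U = -1/12 (U = -¼*⅓ = -1/12 ≈ -0.083333)
446 - ((114 + 16) + U) = 446 - ((114 + 16) - 1/12) = 446 - (130 - 1/12) = 446 - 1*1559/12 = 446 - 1559/12 = 3793/12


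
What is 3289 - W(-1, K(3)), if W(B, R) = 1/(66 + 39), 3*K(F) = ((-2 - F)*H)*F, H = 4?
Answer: 345344/105 ≈ 3289.0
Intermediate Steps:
K(F) = F*(-8 - 4*F)/3 (K(F) = (((-2 - F)*4)*F)/3 = ((-8 - 4*F)*F)/3 = (F*(-8 - 4*F))/3 = F*(-8 - 4*F)/3)
W(B, R) = 1/105
3289 - W(-1, K(3)) = 3289 - 1*1/105 = 3289 - 1/105 = 345344/105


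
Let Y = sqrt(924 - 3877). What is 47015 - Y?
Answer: 47015 - I*sqrt(2953) ≈ 47015.0 - 54.341*I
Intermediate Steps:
Y = I*sqrt(2953) (Y = sqrt(-2953) = I*sqrt(2953) ≈ 54.341*I)
47015 - Y = 47015 - I*sqrt(2953)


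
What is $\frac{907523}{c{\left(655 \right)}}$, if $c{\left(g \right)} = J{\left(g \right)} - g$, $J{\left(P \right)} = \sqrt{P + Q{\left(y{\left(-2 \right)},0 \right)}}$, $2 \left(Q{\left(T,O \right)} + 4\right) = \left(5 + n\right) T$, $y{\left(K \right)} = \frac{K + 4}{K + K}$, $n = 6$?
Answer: $- \frac{2377710260}{1713507} - \frac{1815046 \sqrt{2593}}{1713507} \approx -1441.6$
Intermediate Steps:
$y{\left(K \right)} = \frac{4 + K}{2 K}$
$Q{\left(T,O \right)} = -4 + \frac{11 T}{2}$ ($Q{\left(T,O \right)} = -4 + \frac{\left(5 + 6\right) T}{2} = -4 + \frac{11 T}{2}$)
$J{\left(P \right)} = \sqrt{- \frac{27}{4} + P}$ ($J{\left(P \right)} = \sqrt{P - \left(4 - \frac{11 \frac{4 - 2}{2 \left(-2\right)}}{2}\right)} = \sqrt{P - \left(4 - \frac{11 \cdot \frac{1}{2} \left(- \frac{1}{2}\right) 2}{2}\right)} = \sqrt{P + \left(-4 + \frac{11}{2} \left(- \frac{1}{2}\right)\right)} = \sqrt{P - \frac{27}{4}} = \sqrt{- \frac{27}{4} + P}$)
$c{\left(g \right)} = \frac{\sqrt{-27 + 4 g}}{2} - g$
$\frac{907523}{c{\left(655 \right)}} = \frac{907523}{\frac{\sqrt{-27 + 4 \cdot 655}}{2} - 655} = \frac{907523}{\frac{\sqrt{-27 + 2620}}{2} - 655} = \frac{907523}{\frac{\sqrt{2593}}{2} - 655} = \frac{907523}{-655 + \frac{\sqrt{2593}}{2}}$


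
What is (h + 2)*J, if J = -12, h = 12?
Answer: -168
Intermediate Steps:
(h + 2)*J = (12 + 2)*(-12) = 14*(-12) = -168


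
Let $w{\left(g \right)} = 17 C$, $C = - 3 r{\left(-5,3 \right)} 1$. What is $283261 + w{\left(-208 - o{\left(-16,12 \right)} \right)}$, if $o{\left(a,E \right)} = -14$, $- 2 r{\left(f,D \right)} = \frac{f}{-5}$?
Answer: $\frac{566573}{2} \approx 2.8329 \cdot 10^{5}$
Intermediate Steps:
$r{\left(f,D \right)} = \frac{f}{10}$ ($r{\left(f,D \right)} = - \frac{f \frac{1}{-5}}{2} = - \frac{f \left(- \frac{1}{5}\right)}{2} = - \frac{\left(- \frac{1}{5}\right) f}{2} = \frac{f}{10}$)
$C = \frac{3}{2}$ ($C = - 3 \cdot \frac{1}{10} \left(-5\right) 1 = \left(-3\right) \left(- \frac{1}{2}\right) 1 = \frac{3}{2} \cdot 1 = \frac{3}{2} \approx 1.5$)
$w{\left(g \right)} = \frac{51}{2}$ ($w{\left(g \right)} = 17 \cdot \frac{3}{2} = \frac{51}{2}$)
$283261 + w{\left(-208 - o{\left(-16,12 \right)} \right)} = 283261 + \frac{51}{2} = \frac{566573}{2}$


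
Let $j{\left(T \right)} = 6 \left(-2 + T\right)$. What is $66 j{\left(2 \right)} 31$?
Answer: $0$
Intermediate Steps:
$j{\left(T \right)} = -12 + 6 T$
$66 j{\left(2 \right)} 31 = 66 \left(-12 + 6 \cdot 2\right) 31 = 66 \left(-12 + 12\right) 31 = 66 \cdot 0 \cdot 31 = 0 \cdot 31 = 0$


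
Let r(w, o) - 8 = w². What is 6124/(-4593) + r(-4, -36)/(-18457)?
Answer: -73900/55371 ≈ -1.3346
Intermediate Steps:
r(w, o) = 8 + w²
6124/(-4593) + r(-4, -36)/(-18457) = 6124/(-4593) + (8 + (-4)²)/(-18457) = 6124*(-1/4593) + (8 + 16)*(-1/18457) = -4/3 + 24*(-1/18457) = -4/3 - 24/18457 = -73900/55371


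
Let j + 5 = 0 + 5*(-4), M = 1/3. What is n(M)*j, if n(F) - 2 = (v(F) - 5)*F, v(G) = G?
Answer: -100/9 ≈ -11.111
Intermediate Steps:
M = ⅓ ≈ 0.33333
j = -25 (j = -5 + (0 + 5*(-4)) = -5 + (0 - 20) = -5 - 20 = -25)
n(F) = 2 + F*(-5 + F) (n(F) = 2 + (F - 5)*F = 2 + (-5 + F)*F = 2 + F*(-5 + F))
n(M)*j = (2 + (⅓)² - 5*⅓)*(-25) = (2 + ⅑ - 5/3)*(-25) = (4/9)*(-25) = -100/9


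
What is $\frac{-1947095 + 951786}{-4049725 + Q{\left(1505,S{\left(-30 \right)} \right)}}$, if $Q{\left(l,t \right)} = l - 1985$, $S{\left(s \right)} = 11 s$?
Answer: $\frac{995309}{4050205} \approx 0.24574$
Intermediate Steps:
$Q{\left(l,t \right)} = -1985 + l$
$\frac{-1947095 + 951786}{-4049725 + Q{\left(1505,S{\left(-30 \right)} \right)}} = \frac{-1947095 + 951786}{-4049725 + \left(-1985 + 1505\right)} = - \frac{995309}{-4049725 - 480} = - \frac{995309}{-4050205} = \left(-995309\right) \left(- \frac{1}{4050205}\right) = \frac{995309}{4050205}$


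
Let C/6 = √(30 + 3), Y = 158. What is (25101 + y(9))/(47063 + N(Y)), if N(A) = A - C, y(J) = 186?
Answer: 1194077427/2229821653 + 151722*√33/2229821653 ≈ 0.53589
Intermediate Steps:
C = 6*√33 (C = 6*√(30 + 3) = 6*√33 ≈ 34.467)
N(A) = A - 6*√33
(25101 + y(9))/(47063 + N(Y)) = (25101 + 186)/(47063 + (158 - 6*√33)) = 25287/(47221 - 6*√33)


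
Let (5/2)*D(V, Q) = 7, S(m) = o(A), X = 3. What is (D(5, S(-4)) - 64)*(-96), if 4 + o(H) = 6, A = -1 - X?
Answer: 29376/5 ≈ 5875.2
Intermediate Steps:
A = -4 (A = -1 - 1*3 = -1 - 3 = -4)
o(H) = 2 (o(H) = -4 + 6 = 2)
S(m) = 2
D(V, Q) = 14/5 (D(V, Q) = (⅖)*7 = 14/5)
(D(5, S(-4)) - 64)*(-96) = (14/5 - 64)*(-96) = -306/5*(-96) = 29376/5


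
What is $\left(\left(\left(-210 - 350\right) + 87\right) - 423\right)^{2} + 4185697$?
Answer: $4988513$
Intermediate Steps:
$\left(\left(\left(-210 - 350\right) + 87\right) - 423\right)^{2} + 4185697 = \left(\left(-560 + 87\right) - 423\right)^{2} + 4185697 = \left(-473 - 423\right)^{2} + 4185697 = \left(-896\right)^{2} + 4185697 = 802816 + 4185697 = 4988513$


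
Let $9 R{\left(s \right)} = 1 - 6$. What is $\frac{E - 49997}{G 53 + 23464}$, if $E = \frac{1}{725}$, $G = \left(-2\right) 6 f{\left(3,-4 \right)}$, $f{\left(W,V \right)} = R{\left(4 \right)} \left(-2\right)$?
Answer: $- \frac{6796467}{3093575} \approx -2.197$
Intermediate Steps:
$R{\left(s \right)} = - \frac{5}{9}$ ($R{\left(s \right)} = \frac{1 - 6}{9} = \frac{1}{9} \left(-5\right) = - \frac{5}{9}$)
$f{\left(W,V \right)} = \frac{10}{9}$ ($f{\left(W,V \right)} = \left(- \frac{5}{9}\right) \left(-2\right) = \frac{10}{9}$)
$G = - \frac{40}{3}$ ($G = \left(-2\right) 6 \cdot \frac{10}{9} = \left(-12\right) \frac{10}{9} = - \frac{40}{3} \approx -13.333$)
$E = \frac{1}{725} \approx 0.0013793$
$\frac{E - 49997}{G 53 + 23464} = \frac{\frac{1}{725} - 49997}{\left(- \frac{40}{3}\right) 53 + 23464} = - \frac{36247824}{725 \left(- \frac{2120}{3} + 23464\right)} = - \frac{36247824}{725 \cdot \frac{68272}{3}} = \left(- \frac{36247824}{725}\right) \frac{3}{68272} = - \frac{6796467}{3093575}$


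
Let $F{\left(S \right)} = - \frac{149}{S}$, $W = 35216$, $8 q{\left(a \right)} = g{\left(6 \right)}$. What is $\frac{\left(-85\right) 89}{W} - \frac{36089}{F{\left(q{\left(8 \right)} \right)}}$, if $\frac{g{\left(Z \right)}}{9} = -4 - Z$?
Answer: $- \frac{14298867205}{5247184} \approx -2725.1$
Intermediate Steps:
$g{\left(Z \right)} = -36 - 9 Z$ ($g{\left(Z \right)} = 9 \left(-4 - Z\right) = -36 - 9 Z$)
$q{\left(a \right)} = - \frac{45}{4}$ ($q{\left(a \right)} = \frac{-36 - 54}{8} = \frac{1}{8} \left(-90\right) = - \frac{45}{4}$)
$\frac{\left(-85\right) 89}{W} - \frac{36089}{F{\left(q{\left(8 \right)} \right)}} = \frac{\left(-85\right) 89}{35216} - \frac{36089}{\left(-149\right) \frac{1}{- \frac{45}{4}}} = \left(-7565\right) \frac{1}{35216} - \frac{36089}{\left(-149\right) \left(- \frac{4}{45}\right)} = - \frac{7565}{35216} - \frac{36089}{\frac{596}{45}} = - \frac{7565}{35216} - \frac{1624005}{596} = - \frac{14298867205}{5247184}$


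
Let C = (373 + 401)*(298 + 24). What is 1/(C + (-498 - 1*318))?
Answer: 1/248412 ≈ 4.0256e-6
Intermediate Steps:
C = 249228 (C = 774*322 = 249228)
1/(C + (-498 - 1*318)) = 1/(249228 + (-498 - 1*318)) = 1/(249228 + (-498 - 318)) = 1/(249228 - 816) = 1/248412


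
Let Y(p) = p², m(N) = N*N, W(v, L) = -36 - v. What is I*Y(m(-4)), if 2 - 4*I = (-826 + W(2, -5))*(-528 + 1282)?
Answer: 41693312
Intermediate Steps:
m(N) = N²
I = 325729/2 (I = ½ - (-826 + (-36 - 1*2))*(-528 + 1282)/4 = ½ - (-826 + (-36 - 2))*754/4 = ½ - (-826 - 38)*754/4 = ½ - (-216)*754 = ½ - ¼*(-651456) = ½ + 162864 = 325729/2 ≈ 1.6286e+5)
I*Y(m(-4)) = 325729*((-4)²)²/2 = (325729/2)*16² = (325729/2)*256 = 41693312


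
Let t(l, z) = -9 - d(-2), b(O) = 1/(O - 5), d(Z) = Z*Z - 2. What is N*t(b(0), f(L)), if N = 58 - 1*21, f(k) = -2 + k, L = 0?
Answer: -407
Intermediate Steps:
d(Z) = -2 + Z**2 (d(Z) = Z**2 - 2 = -2 + Z**2)
b(O) = 1/(-5 + O)
N = 37 (N = 58 - 21 = 37)
t(l, z) = -11 (t(l, z) = -9 - (-2 + (-2)**2) = -9 - (-2 + 4) = -9 - 1*2 = -9 - 2 = -11)
N*t(b(0), f(L)) = 37*(-11) = -407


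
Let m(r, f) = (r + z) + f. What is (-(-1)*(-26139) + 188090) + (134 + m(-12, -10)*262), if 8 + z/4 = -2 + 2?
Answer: 147937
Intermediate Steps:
z = -32 (z = -32 + 4*(-2 + 2) = -32 + 4*0 = -32 + 0 = -32)
m(r, f) = -32 + f + r (m(r, f) = (r - 32) + f = (-32 + r) + f = -32 + f + r)
(-(-1)*(-26139) + 188090) + (134 + m(-12, -10)*262) = (-(-1)*(-26139) + 188090) + (134 + (-32 - 10 - 12)*262) = (-1*26139 + 188090) + (134 - 54*262) = (-26139 + 188090) + (134 - 14148) = 161951 - 14014 = 147937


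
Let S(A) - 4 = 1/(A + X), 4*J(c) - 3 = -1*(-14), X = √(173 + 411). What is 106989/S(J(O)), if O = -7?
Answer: 483483291/18040 - 106989*√146/4510 ≈ 26514.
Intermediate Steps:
X = 2*√146 (X = √584 = 2*√146 ≈ 24.166)
J(c) = 17/4 (J(c) = ¾ + (-1*(-14))/4 = ¾ + (¼)*14 = ¾ + 7/2 = 17/4)
S(A) = 4 + 1/(A + 2*√146)
106989/S(J(O)) = 106989/(((1 + 4*(17/4) + 8*√146)/(17/4 + 2*√146))) = 106989/(((1 + 17 + 8*√146)/(17/4 + 2*√146))) = 106989/(((18 + 8*√146)/(17/4 + 2*√146))) = 106989*((17/4 + 2*√146)/(18 + 8*√146)) = 106989*(17/4 + 2*√146)/(18 + 8*√146)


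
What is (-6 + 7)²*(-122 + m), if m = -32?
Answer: -154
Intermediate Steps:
(-6 + 7)²*(-122 + m) = (-6 + 7)²*(-122 - 32) = 1²*(-154) = 1*(-154) = -154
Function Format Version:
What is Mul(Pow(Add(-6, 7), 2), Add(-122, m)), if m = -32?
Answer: -154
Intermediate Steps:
Mul(Pow(Add(-6, 7), 2), Add(-122, m)) = Mul(Pow(Add(-6, 7), 2), Add(-122, -32)) = Mul(Pow(1, 2), -154) = Mul(1, -154) = -154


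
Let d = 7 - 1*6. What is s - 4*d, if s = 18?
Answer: 14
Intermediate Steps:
d = 1 (d = 7 - 6 = 1)
s - 4*d = 18 - 4*1 = 18 - 4 = 14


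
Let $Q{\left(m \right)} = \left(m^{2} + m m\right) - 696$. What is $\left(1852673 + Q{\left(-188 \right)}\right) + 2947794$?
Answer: $4870459$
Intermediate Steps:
$Q{\left(m \right)} = -696 + 2 m^{2}$ ($Q{\left(m \right)} = \left(m^{2} + m^{2}\right) - 696 = 2 m^{2} - 696 = -696 + 2 m^{2}$)
$\left(1852673 + Q{\left(-188 \right)}\right) + 2947794 = \left(1852673 - \left(696 - 2 \left(-188\right)^{2}\right)\right) + 2947794 = \left(1852673 + \left(-696 + 2 \cdot 35344\right)\right) + 2947794 = \left(1852673 + \left(-696 + 70688\right)\right) + 2947794 = \left(1852673 + 69992\right) + 2947794 = 1922665 + 2947794 = 4870459$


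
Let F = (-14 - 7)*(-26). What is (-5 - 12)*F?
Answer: -9282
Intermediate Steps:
F = 546 (F = -21*(-26) = 546)
(-5 - 12)*F = (-5 - 12)*546 = -17*546 = -9282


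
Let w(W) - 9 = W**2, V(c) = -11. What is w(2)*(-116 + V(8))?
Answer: -1651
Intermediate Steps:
w(W) = 9 + W**2
w(2)*(-116 + V(8)) = (9 + 2**2)*(-116 - 11) = (9 + 4)*(-127) = 13*(-127) = -1651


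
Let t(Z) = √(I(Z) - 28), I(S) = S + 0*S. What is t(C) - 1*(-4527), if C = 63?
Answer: 4527 + √35 ≈ 4532.9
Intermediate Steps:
I(S) = S (I(S) = S + 0 = S)
t(Z) = √(-28 + Z) (t(Z) = √(Z - 28) = √(-28 + Z))
t(C) - 1*(-4527) = √(-28 + 63) - 1*(-4527) = √35 + 4527 = 4527 + √35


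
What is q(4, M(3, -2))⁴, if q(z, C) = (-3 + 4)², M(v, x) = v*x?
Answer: 1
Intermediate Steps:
q(z, C) = 1 (q(z, C) = 1² = 1)
q(4, M(3, -2))⁴ = 1⁴ = 1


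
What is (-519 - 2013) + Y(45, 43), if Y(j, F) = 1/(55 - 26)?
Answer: -73427/29 ≈ -2532.0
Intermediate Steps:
Y(j, F) = 1/29
(-519 - 2013) + Y(45, 43) = (-519 - 2013) + 1/29 = -2532 + 1/29 = -73427/29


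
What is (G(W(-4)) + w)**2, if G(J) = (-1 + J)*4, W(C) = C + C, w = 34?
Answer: 4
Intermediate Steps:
W(C) = 2*C
G(J) = -4 + 4*J
(G(W(-4)) + w)**2 = ((-4 + 4*(2*(-4))) + 34)**2 = ((-4 + 4*(-8)) + 34)**2 = ((-4 - 32) + 34)**2 = (-36 + 34)**2 = (-2)**2 = 4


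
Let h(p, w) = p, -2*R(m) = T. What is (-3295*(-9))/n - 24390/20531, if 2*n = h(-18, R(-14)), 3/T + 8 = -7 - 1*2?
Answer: -67674035/20531 ≈ -3296.2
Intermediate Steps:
T = -3/17 (T = 3/(-8 + (-7 - 1*2)) = 3/(-8 + (-7 - 2)) = 3/(-8 - 9) = 3/(-17) = 3*(-1/17) = -3/17 ≈ -0.17647)
R(m) = 3/34 (R(m) = -½*(-3/17) = 3/34)
n = -9 (n = (½)*(-18) = -9)
(-3295*(-9))/n - 24390/20531 = -3295*(-9)/(-9) - 24390/20531 = 29655*(-⅑) - 24390*1/20531 = -3295 - 24390/20531 = -67674035/20531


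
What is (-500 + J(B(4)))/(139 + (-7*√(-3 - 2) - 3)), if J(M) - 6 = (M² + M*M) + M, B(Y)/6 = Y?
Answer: 92752/18741 + 4774*I*√5/18741 ≈ 4.9492 + 0.56961*I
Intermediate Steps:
B(Y) = 6*Y
J(M) = 6 + M + 2*M² (J(M) = 6 + ((M² + M*M) + M) = 6 + ((M² + M²) + M) = 6 + (2*M² + M) = 6 + (M + 2*M²) = 6 + M + 2*M²)
(-500 + J(B(4)))/(139 + (-7*√(-3 - 2) - 3)) = (-500 + (6 + 6*4 + 2*(6*4)²))/(139 + (-7*√(-3 - 2) - 3)) = (-500 + (6 + 24 + 2*24²))/(139 + (-7*I*√5 - 3)) = (-500 + (6 + 24 + 2*576))/(139 + (-7*I*√5 - 3)) = (-500 + (6 + 24 + 1152))/(139 + (-7*I*√5 - 3)) = (-500 + 1182)/(139 + (-3 - 7*I*√5)) = 682/(136 - 7*I*√5)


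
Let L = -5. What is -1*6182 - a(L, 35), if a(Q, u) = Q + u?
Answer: -6212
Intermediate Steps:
-1*6182 - a(L, 35) = -1*6182 - (-5 + 35) = -6182 - 1*30 = -6182 - 30 = -6212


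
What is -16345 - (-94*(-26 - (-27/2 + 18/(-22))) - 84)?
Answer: -190950/11 ≈ -17359.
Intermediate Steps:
-16345 - (-94*(-26 - (-27/2 + 18/(-22))) - 84) = -16345 - (-94*(-26 - (-27*1/2 + 18*(-1/22))) - 84) = -16345 - (-94*(-26 - (-27/2 - 9/11)) - 84) = -16345 - (-94*(-26 - 1*(-315/22)) - 84) = -16345 - (-94*(-26 + 315/22) - 84) = -16345 - (-94*(-257/22) - 84) = -16345 - (12079/11 - 84) = -16345 - 1*11155/11 = -16345 - 11155/11 = -190950/11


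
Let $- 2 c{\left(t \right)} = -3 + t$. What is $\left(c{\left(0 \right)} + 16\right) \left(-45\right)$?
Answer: $- \frac{1575}{2} \approx -787.5$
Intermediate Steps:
$c{\left(t \right)} = \frac{3}{2} - \frac{t}{2}$ ($c{\left(t \right)} = - \frac{-3 + t}{2} = \frac{3}{2} - \frac{t}{2}$)
$\left(c{\left(0 \right)} + 16\right) \left(-45\right) = \left(\left(\frac{3}{2} - 0\right) + 16\right) \left(-45\right) = \left(\left(\frac{3}{2} + 0\right) + 16\right) \left(-45\right) = \left(\frac{3}{2} + 16\right) \left(-45\right) = \frac{35}{2} \left(-45\right) = - \frac{1575}{2}$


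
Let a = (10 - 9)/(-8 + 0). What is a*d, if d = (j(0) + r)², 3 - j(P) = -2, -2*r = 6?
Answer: -½ ≈ -0.50000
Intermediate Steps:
r = -3 (r = -½*6 = -3)
j(P) = 5 (j(P) = 3 - 1*(-2) = 3 + 2 = 5)
d = 4 (d = (5 - 3)² = 2² = 4)
a = -⅛ (a = 1/(-8) = 1*(-⅛) = -⅛ ≈ -0.12500)
a*d = -⅛*4 = -½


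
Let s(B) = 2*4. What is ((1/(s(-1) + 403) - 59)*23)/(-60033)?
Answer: 557704/24673563 ≈ 0.022603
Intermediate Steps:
s(B) = 8
((1/(s(-1) + 403) - 59)*23)/(-60033) = ((1/(8 + 403) - 59)*23)/(-60033) = ((1/411 - 59)*23)*(-1/60033) = -24248/411*23*(-1/60033) = -557704/411*(-1/60033) = 557704/24673563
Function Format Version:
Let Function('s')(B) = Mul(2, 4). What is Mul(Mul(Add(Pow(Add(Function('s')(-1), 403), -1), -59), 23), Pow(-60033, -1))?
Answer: Rational(557704, 24673563) ≈ 0.022603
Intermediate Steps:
Function('s')(B) = 8
Mul(Mul(Add(Pow(Add(Function('s')(-1), 403), -1), -59), 23), Pow(-60033, -1)) = Mul(Mul(Add(Pow(Add(8, 403), -1), -59), 23), Pow(-60033, -1)) = Mul(Mul(Add(Pow(411, -1), -59), 23), Rational(-1, 60033)) = Mul(Mul(Add(Rational(1, 411), -59), 23), Rational(-1, 60033)) = Mul(Mul(Rational(-24248, 411), 23), Rational(-1, 60033)) = Mul(Rational(-557704, 411), Rational(-1, 60033)) = Rational(557704, 24673563)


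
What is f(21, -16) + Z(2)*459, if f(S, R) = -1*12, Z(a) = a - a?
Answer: -12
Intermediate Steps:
Z(a) = 0
f(S, R) = -12
f(21, -16) + Z(2)*459 = -12 + 0*459 = -12 + 0 = -12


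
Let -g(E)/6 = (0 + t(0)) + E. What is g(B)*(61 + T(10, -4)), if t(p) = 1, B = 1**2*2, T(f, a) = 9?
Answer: -1260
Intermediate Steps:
B = 2 (B = 1*2 = 2)
g(E) = -6 - 6*E (g(E) = -6*((0 + 1) + E) = -6*(1 + E) = -6 - 6*E)
g(B)*(61 + T(10, -4)) = (-6 - 6*2)*(61 + 9) = (-6 - 12)*70 = -18*70 = -1260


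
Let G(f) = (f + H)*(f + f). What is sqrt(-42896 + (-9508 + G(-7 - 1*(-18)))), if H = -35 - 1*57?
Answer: I*sqrt(54186) ≈ 232.78*I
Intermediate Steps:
H = -92 (H = -35 - 57 = -92)
G(f) = 2*f*(-92 + f) (G(f) = (f - 92)*(f + f) = (-92 + f)*(2*f) = 2*f*(-92 + f))
sqrt(-42896 + (-9508 + G(-7 - 1*(-18)))) = sqrt(-42896 + (-9508 + 2*(-7 - 1*(-18))*(-92 + (-7 - 1*(-18))))) = sqrt(-42896 + (-9508 + 2*(-7 + 18)*(-92 + (-7 + 18)))) = sqrt(-42896 + (-9508 + 2*11*(-92 + 11))) = sqrt(-42896 + (-9508 + 2*11*(-81))) = sqrt(-42896 + (-9508 - 1782)) = sqrt(-42896 - 11290) = sqrt(-54186) = I*sqrt(54186)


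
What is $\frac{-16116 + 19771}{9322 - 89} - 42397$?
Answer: $- \frac{391447846}{9233} \approx -42397.0$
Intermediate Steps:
$\frac{-16116 + 19771}{9322 - 89} - 42397 = \frac{3655}{9233} - 42397 = - \frac{391447846}{9233}$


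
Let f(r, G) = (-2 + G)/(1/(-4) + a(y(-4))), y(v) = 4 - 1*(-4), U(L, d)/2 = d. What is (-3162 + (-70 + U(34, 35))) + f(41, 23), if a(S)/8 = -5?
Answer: -72738/23 ≈ -3162.5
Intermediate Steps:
U(L, d) = 2*d
y(v) = 8 (y(v) = 4 + 4 = 8)
a(S) = -40 (a(S) = 8*(-5) = -40)
f(r, G) = 8/161 - 4*G/161 (f(r, G) = (-2 + G)/(1/(-4) - 40) = (-2 + G)/(-¼ - 40) = (-2 + G)/(-161/4) = (-2 + G)*(-4/161) = 8/161 - 4*G/161)
(-3162 + (-70 + U(34, 35))) + f(41, 23) = (-3162 + (-70 + 2*35)) + (8/161 - 4/161*23) = (-3162 + (-70 + 70)) + (8/161 - 4/7) = (-3162 + 0) - 12/23 = -3162 - 12/23 = -72738/23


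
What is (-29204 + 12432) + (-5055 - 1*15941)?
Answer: -37768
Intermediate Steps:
(-29204 + 12432) + (-5055 - 1*15941) = -16772 + (-5055 - 15941) = -16772 - 20996 = -37768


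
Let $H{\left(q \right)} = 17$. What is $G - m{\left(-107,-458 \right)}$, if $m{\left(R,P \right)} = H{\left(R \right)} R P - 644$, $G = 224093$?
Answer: $-608365$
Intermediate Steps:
$m{\left(R,P \right)} = -644 + 17 P R$ ($m{\left(R,P \right)} = 17 R P - 644 = 17 P R - 644 = -644 + 17 P R$)
$G - m{\left(-107,-458 \right)} = 224093 - \left(-644 + 17 \left(-458\right) \left(-107\right)\right) = 224093 - \left(-644 + 833102\right) = 224093 - 832458 = -608365$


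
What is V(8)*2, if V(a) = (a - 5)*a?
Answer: 48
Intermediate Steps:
V(a) = a*(-5 + a) (V(a) = (-5 + a)*a = a*(-5 + a))
V(8)*2 = (8*(-5 + 8))*2 = (8*3)*2 = 24*2 = 48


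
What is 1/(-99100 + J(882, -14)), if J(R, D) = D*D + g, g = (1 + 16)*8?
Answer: -1/98768 ≈ -1.0125e-5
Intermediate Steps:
g = 136 (g = 17*8 = 136)
J(R, D) = 136 + D² (J(R, D) = D*D + 136 = D² + 136 = 136 + D²)
1/(-99100 + J(882, -14)) = 1/(-99100 + (136 + (-14)²)) = 1/(-99100 + (136 + 196)) = 1/(-99100 + 332) = 1/(-98768) = -1/98768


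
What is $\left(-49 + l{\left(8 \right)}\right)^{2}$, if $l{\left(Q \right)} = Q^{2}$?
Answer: $225$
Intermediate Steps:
$\left(-49 + l{\left(8 \right)}\right)^{2} = \left(-49 + 8^{2}\right)^{2} = \left(-49 + 64\right)^{2} = 15^{2} = 225$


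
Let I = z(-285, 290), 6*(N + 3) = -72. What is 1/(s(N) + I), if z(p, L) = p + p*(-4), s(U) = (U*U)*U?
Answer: -1/2520 ≈ -0.00039683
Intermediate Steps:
N = -15 (N = -3 + (⅙)*(-72) = -3 - 12 = -15)
s(U) = U³ (s(U) = U²*U = U³)
z(p, L) = -3*p (z(p, L) = p - 4*p = -3*p)
I = 855 (I = -3*(-285) = 855)
1/(s(N) + I) = 1/((-15)³ + 855) = 1/(-3375 + 855) = 1/(-2520) = -1/2520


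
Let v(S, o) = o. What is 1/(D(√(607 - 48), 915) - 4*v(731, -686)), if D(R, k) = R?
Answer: 2744/7528977 - √559/7528977 ≈ 0.00036132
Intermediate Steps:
1/(D(√(607 - 48), 915) - 4*v(731, -686)) = 1/(√(607 - 48) - 4*(-686)) = 1/(√559 + 2744) = 1/(2744 + √559)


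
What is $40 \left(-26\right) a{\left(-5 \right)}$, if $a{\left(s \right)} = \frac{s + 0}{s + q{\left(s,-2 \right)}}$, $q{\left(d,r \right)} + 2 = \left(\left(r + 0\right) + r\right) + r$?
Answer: $-400$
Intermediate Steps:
$q{\left(d,r \right)} = -2 + 3 r$ ($q{\left(d,r \right)} = -2 + \left(\left(\left(r + 0\right) + r\right) + r\right) = -2 + \left(\left(r + r\right) + r\right) = -2 + \left(2 r + r\right) = -2 + 3 r$)
$a{\left(s \right)} = \frac{s}{-8 + s}$ ($a{\left(s \right)} = \frac{s + 0}{s + \left(-2 + 3 \left(-2\right)\right)} = \frac{s}{s - 8} = \frac{s}{-8 + s}$)
$40 \left(-26\right) a{\left(-5 \right)} = 40 \left(-26\right) \left(- \frac{5}{-8 - 5}\right) = - 1040 \left(- \frac{5}{-13}\right) = - 1040 \left(\left(-5\right) \left(- \frac{1}{13}\right)\right) = \left(-1040\right) \frac{5}{13} = -400$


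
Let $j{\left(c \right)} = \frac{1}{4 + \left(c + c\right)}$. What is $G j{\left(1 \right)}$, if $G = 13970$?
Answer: $\frac{6985}{3} \approx 2328.3$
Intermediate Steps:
$j{\left(c \right)} = \frac{1}{4 + 2 c}$
$G j{\left(1 \right)} = 13970 \frac{1}{2 \left(2 + 1\right)} = 13970 \frac{1}{2 \cdot 3} = 13970 \cdot \frac{1}{2} \cdot \frac{1}{3} = 13970 \cdot \frac{1}{6} = \frac{6985}{3}$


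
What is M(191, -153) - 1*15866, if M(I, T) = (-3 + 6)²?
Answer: -15857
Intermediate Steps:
M(I, T) = 9 (M(I, T) = 3² = 9)
M(191, -153) - 1*15866 = 9 - 1*15866 = 9 - 15866 = -15857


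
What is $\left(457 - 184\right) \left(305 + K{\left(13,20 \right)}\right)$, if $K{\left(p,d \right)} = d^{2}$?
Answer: $192465$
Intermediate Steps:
$\left(457 - 184\right) \left(305 + K{\left(13,20 \right)}\right) = \left(457 - 184\right) \left(305 + 20^{2}\right) = 273 \left(305 + 400\right) = 273 \cdot 705 = 192465$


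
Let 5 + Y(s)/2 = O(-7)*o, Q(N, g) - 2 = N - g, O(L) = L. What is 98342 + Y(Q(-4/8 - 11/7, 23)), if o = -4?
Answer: 98388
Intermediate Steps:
Q(N, g) = 2 + N - g (Q(N, g) = 2 + (N - g) = 2 + N - g)
Y(s) = 46 (Y(s) = -10 + 2*(-7*(-4)) = -10 + 2*28 = -10 + 56 = 46)
98342 + Y(Q(-4/8 - 11/7, 23)) = 98342 + 46 = 98388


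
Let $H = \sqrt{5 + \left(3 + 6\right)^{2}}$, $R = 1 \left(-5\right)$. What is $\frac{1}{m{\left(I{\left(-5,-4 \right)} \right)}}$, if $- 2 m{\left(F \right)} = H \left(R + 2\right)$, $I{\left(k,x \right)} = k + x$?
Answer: $\frac{\sqrt{86}}{129} \approx 0.071889$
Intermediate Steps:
$R = -5$
$H = \sqrt{86}$ ($H = \sqrt{5 + 9^{2}} = \sqrt{5 + 81} = \sqrt{86} \approx 9.2736$)
$m{\left(F \right)} = \frac{3 \sqrt{86}}{2}$ ($m{\left(F \right)} = - \frac{\sqrt{86} \left(-5 + 2\right)}{2} = - \frac{\sqrt{86} \left(-3\right)}{2} = - \frac{\left(-3\right) \sqrt{86}}{2} = \frac{3 \sqrt{86}}{2}$)
$\frac{1}{m{\left(I{\left(-5,-4 \right)} \right)}} = \frac{1}{\frac{3}{2} \sqrt{86}} = \frac{\sqrt{86}}{129}$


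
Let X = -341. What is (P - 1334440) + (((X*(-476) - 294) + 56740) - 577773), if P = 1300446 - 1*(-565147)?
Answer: 172142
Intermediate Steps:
P = 1865593 (P = 1300446 + 565147 = 1865593)
(P - 1334440) + (((X*(-476) - 294) + 56740) - 577773) = (1865593 - 1334440) + (((-341*(-476) - 294) + 56740) - 577773) = 531153 + (((162316 - 294) + 56740) - 577773) = 531153 + ((162022 + 56740) - 577773) = 531153 + (218762 - 577773) = 531153 - 359011 = 172142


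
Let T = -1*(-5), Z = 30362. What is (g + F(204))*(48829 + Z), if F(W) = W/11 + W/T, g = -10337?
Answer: -44764375761/55 ≈ -8.1390e+8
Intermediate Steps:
T = 5
F(W) = 16*W/55 (F(W) = W/11 + W/5 = 16*W/55)
(g + F(204))*(48829 + Z) = (-10337 + (16/55)*204)*(48829 + 30362) = (-10337 + 3264/55)*79191 = -565271/55*79191 = -44764375761/55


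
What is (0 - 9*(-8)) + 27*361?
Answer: 9819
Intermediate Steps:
(0 - 9*(-8)) + 27*361 = (0 + 72) + 9747 = 72 + 9747 = 9819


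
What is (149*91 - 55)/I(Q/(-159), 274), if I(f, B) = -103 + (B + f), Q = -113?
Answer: 1073568/13651 ≈ 78.644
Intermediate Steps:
I(f, B) = -103 + B + f
(149*91 - 55)/I(Q/(-159), 274) = (149*91 - 55)/(-103 + 274 - 113/(-159)) = (13559 - 55)/(-103 + 274 - 113*(-1/159)) = 13504/(-103 + 274 + 113/159) = 13504/(27302/159) = 13504*(159/27302) = 1073568/13651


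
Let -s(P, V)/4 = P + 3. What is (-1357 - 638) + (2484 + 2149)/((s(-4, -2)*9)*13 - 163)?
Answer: -603842/305 ≈ -1979.8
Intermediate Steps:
s(P, V) = -12 - 4*P (s(P, V) = -4*(P + 3) = -4*(3 + P) = -12 - 4*P)
(-1357 - 638) + (2484 + 2149)/((s(-4, -2)*9)*13 - 163) = (-1357 - 638) + (2484 + 2149)/(((-12 - 4*(-4))*9)*13 - 163) = -1995 + 4633/(((-12 + 16)*9)*13 - 163) = -1995 + 4633/((4*9)*13 - 163) = -1995 + 4633/(36*13 - 163) = -1995 + 4633/(468 - 163) = -1995 + 4633/305 = -603842/305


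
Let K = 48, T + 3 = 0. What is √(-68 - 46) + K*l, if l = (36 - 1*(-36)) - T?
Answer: 3600 + I*√114 ≈ 3600.0 + 10.677*I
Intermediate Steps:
T = -3 (T = -3 + 0 = -3)
l = 75 (l = (36 - 1*(-36)) - 1*(-3) = (36 + 36) + 3 = 72 + 3 = 75)
√(-68 - 46) + K*l = √(-68 - 46) + 48*75 = √(-114) + 3600 = I*√114 + 3600 = 3600 + I*√114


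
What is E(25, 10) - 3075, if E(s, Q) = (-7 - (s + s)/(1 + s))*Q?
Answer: -41135/13 ≈ -3164.2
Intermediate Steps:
E(s, Q) = Q*(-7 - 2*s/(1 + s)) (E(s, Q) = (-7 - 2*s/(1 + s))*Q = Q*(-7 - 2*s/(1 + s)))
E(25, 10) - 3075 = -1*10*(7 + 9*25)/(1 + 25) - 3075 = -1*10*(7 + 225)/26 - 3075 = -1*10*1/26*232 - 3075 = -1160/13 - 3075 = -41135/13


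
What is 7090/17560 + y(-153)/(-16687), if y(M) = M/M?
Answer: 11829327/29302372 ≈ 0.40370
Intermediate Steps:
y(M) = 1
7090/17560 + y(-153)/(-16687) = 7090/17560 + 1/(-16687) = 7090*(1/17560) + 1*(-1/16687) = 709/1756 - 1/16687 = 11829327/29302372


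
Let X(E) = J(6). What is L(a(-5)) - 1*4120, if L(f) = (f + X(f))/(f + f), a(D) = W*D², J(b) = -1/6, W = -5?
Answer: -6179249/1500 ≈ -4119.5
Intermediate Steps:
J(b) = -⅙ (J(b) = -1*⅙ = -⅙)
a(D) = -5*D²
X(E) = -⅙
L(f) = (-⅙ + f)/(2*f) (L(f) = (f - ⅙)/(f + f) = (-⅙ + f)/((2*f)) = (-⅙ + f)*(1/(2*f)) = (-⅙ + f)/(2*f))
L(a(-5)) - 1*4120 = (-1 + 6*(-5*(-5)²))/(12*((-5*(-5)²))) - 1*4120 = (-1 + 6*(-5*25))/(12*((-5*25))) - 4120 = (1/12)*(-1 + 6*(-125))/(-125) - 4120 = (1/12)*(-1/125)*(-1 - 750) - 4120 = (1/12)*(-1/125)*(-751) - 4120 = 751/1500 - 4120 = -6179249/1500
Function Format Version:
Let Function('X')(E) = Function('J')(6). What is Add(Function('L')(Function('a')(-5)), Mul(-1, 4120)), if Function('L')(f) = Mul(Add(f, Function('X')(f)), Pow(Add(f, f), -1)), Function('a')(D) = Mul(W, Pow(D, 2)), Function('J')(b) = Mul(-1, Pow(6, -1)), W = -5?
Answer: Rational(-6179249, 1500) ≈ -4119.5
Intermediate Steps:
Function('J')(b) = Rational(-1, 6) (Function('J')(b) = Mul(-1, Rational(1, 6)) = Rational(-1, 6))
Function('a')(D) = Mul(-5, Pow(D, 2))
Function('X')(E) = Rational(-1, 6)
Function('L')(f) = Mul(Rational(1, 2), Pow(f, -1), Add(Rational(-1, 6), f)) (Function('L')(f) = Mul(Add(f, Rational(-1, 6)), Pow(Add(f, f), -1)) = Mul(Add(Rational(-1, 6), f), Pow(Mul(2, f), -1)) = Mul(Add(Rational(-1, 6), f), Mul(Rational(1, 2), Pow(f, -1))) = Mul(Rational(1, 2), Pow(f, -1), Add(Rational(-1, 6), f)))
Add(Function('L')(Function('a')(-5)), Mul(-1, 4120)) = Add(Mul(Rational(1, 12), Pow(Mul(-5, Pow(-5, 2)), -1), Add(-1, Mul(6, Mul(-5, Pow(-5, 2))))), Mul(-1, 4120)) = Add(Mul(Rational(1, 12), Pow(Mul(-5, 25), -1), Add(-1, Mul(6, Mul(-5, 25)))), -4120) = Add(Mul(Rational(1, 12), Pow(-125, -1), Add(-1, Mul(6, -125))), -4120) = Add(Mul(Rational(1, 12), Rational(-1, 125), Add(-1, -750)), -4120) = Add(Mul(Rational(1, 12), Rational(-1, 125), -751), -4120) = Add(Rational(751, 1500), -4120) = Rational(-6179249, 1500)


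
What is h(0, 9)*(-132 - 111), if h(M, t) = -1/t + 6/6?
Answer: -216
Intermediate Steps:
h(M, t) = 1 - 1/t (h(M, t) = -1/t + 6*(⅙) = -1/t + 1 = 1 - 1/t)
h(0, 9)*(-132 - 111) = ((-1 + 9)/9)*(-132 - 111) = ((⅑)*8)*(-243) = (8/9)*(-243) = -216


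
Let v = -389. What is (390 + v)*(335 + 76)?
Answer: 411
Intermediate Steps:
(390 + v)*(335 + 76) = (390 - 389)*(335 + 76) = 1*411 = 411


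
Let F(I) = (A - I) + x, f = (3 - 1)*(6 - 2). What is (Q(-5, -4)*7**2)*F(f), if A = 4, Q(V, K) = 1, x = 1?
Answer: -147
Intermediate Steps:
f = 8 (f = 2*4 = 8)
F(I) = 5 - I (F(I) = (4 - I) + 1 = 5 - I)
(Q(-5, -4)*7**2)*F(f) = (1*7**2)*(5 - 1*8) = (1*49)*(5 - 8) = 49*(-3) = -147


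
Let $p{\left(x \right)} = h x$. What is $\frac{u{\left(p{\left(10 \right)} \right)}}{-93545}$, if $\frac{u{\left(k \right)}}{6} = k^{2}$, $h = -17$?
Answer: $- \frac{34680}{18709} \approx -1.8537$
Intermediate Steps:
$p{\left(x \right)} = - 17 x$
$u{\left(k \right)} = 6 k^{2}$
$\frac{u{\left(p{\left(10 \right)} \right)}}{-93545} = \frac{6 \left(\left(-17\right) 10\right)^{2}}{-93545} = 6 \left(-170\right)^{2} \left(- \frac{1}{93545}\right) = 6 \cdot 28900 \left(- \frac{1}{93545}\right) = 173400 \left(- \frac{1}{93545}\right) = - \frac{34680}{18709}$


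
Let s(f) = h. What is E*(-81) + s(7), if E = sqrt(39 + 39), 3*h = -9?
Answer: -3 - 81*sqrt(78) ≈ -718.37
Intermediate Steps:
h = -3 (h = (1/3)*(-9) = -3)
E = sqrt(78) ≈ 8.8318
s(f) = -3
E*(-81) + s(7) = sqrt(78)*(-81) - 3 = -81*sqrt(78) - 3 = -3 - 81*sqrt(78)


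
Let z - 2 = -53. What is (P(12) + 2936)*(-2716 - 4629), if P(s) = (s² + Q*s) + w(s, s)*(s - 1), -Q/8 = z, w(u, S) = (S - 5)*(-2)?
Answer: -57452590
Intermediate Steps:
z = -51 (z = 2 - 53 = -51)
w(u, S) = 10 - 2*S (w(u, S) = (-5 + S)*(-2) = 10 - 2*S)
Q = 408 (Q = -8*(-51) = 408)
P(s) = s² + 408*s + (-1 + s)*(10 - 2*s) (P(s) = (s² + 408*s) + (10 - 2*s)*(s - 1) = (s² + 408*s) + (10 - 2*s)*(-1 + s) = (s² + 408*s) + (-1 + s)*(10 - 2*s) = s² + 408*s + (-1 + s)*(10 - 2*s))
(P(12) + 2936)*(-2716 - 4629) = ((-10 - 1*12² + 420*12) + 2936)*(-2716 - 4629) = ((-10 - 1*144 + 5040) + 2936)*(-7345) = ((-10 - 144 + 5040) + 2936)*(-7345) = (4886 + 2936)*(-7345) = 7822*(-7345) = -57452590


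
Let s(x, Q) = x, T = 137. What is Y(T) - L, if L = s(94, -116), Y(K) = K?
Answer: 43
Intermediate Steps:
L = 94
Y(T) - L = 137 - 1*94 = 137 - 94 = 43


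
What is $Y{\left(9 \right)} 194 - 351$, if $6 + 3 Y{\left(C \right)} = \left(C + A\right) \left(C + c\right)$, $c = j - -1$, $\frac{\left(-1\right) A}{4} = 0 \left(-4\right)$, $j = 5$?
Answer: $7991$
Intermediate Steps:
$A = 0$ ($A = - 4 \cdot 0 \left(-4\right) = \left(-4\right) 0 = 0$)
$c = 6$ ($c = 5 - -1 = 5 + 1 = 6$)
$Y{\left(C \right)} = -2 + \frac{C \left(6 + C\right)}{3}$ ($Y{\left(C \right)} = -2 + \frac{\left(C + 0\right) \left(C + 6\right)}{3} = -2 + \frac{C \left(6 + C\right)}{3}$)
$Y{\left(9 \right)} 194 - 351 = \left(-2 + 2 \cdot 9 + \frac{9^{2}}{3}\right) 194 - 351 = \left(-2 + 18 + \frac{1}{3} \cdot 81\right) 194 - 351 = \left(-2 + 18 + 27\right) 194 - 351 = 43 \cdot 194 - 351 = 8342 - 351 = 7991$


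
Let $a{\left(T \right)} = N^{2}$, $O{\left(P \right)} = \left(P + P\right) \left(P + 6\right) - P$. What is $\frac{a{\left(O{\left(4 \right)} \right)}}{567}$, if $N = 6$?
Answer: $\frac{4}{63} \approx 0.063492$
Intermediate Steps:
$O{\left(P \right)} = - P + 2 P \left(6 + P\right)$ ($O{\left(P \right)} = 2 P \left(6 + P\right) - P = - P + 2 P \left(6 + P\right)$)
$a{\left(T \right)} = 36$ ($a{\left(T \right)} = 6^{2} = 36$)
$\frac{a{\left(O{\left(4 \right)} \right)}}{567} = \frac{36}{567} = 36 \cdot \frac{1}{567} = \frac{4}{63}$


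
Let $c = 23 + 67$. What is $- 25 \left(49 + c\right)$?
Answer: $-3475$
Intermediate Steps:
$c = 90$
$- 25 \left(49 + c\right) = - 25 \left(49 + 90\right) = \left(-25\right) 139 = -3475$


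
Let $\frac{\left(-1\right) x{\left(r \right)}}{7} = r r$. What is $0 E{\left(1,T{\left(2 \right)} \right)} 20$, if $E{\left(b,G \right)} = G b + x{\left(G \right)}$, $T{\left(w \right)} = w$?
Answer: $0$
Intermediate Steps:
$x{\left(r \right)} = - 7 r^{2}$ ($x{\left(r \right)} = - 7 r r = - 7 r^{2}$)
$E{\left(b,G \right)} = - 7 G^{2} + G b$ ($E{\left(b,G \right)} = G b - 7 G^{2} = - 7 G^{2} + G b$)
$0 E{\left(1,T{\left(2 \right)} \right)} 20 = 0 \cdot 2 \left(1 - 14\right) 20 = 0 \cdot 2 \left(-13\right) 20 = 0 \left(-26\right) 20 = 0 \cdot 20 = 0$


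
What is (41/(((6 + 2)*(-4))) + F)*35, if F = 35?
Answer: 37765/32 ≈ 1180.2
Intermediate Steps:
(41/(((6 + 2)*(-4))) + F)*35 = (41/(((6 + 2)*(-4))) + 35)*35 = (41/((8*(-4))) + 35)*35 = (41/(-32) + 35)*35 = (41*(-1/32) + 35)*35 = (-41/32 + 35)*35 = (1079/32)*35 = 37765/32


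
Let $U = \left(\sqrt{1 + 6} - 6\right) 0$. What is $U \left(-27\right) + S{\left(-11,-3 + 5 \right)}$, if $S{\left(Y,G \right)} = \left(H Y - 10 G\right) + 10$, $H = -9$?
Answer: $89$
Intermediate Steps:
$S{\left(Y,G \right)} = 10 - 10 G - 9 Y$ ($S{\left(Y,G \right)} = \left(- 9 Y - 10 G\right) + 10 = \left(- 10 G - 9 Y\right) + 10 = 10 - 10 G - 9 Y$)
$U = 0$ ($U = \left(\sqrt{7} - 6\right) 0 = \left(-6 + \sqrt{7}\right) 0 = 0$)
$U \left(-27\right) + S{\left(-11,-3 + 5 \right)} = 0 \left(-27\right) - \left(-109 + 10 \left(-3 + 5\right)\right) = 0 + \left(10 - 20 + 99\right) = 0 + 89 = 89$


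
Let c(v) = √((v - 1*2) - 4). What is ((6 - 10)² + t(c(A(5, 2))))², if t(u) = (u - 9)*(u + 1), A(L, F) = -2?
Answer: -511 + 32*I*√2 ≈ -511.0 + 45.255*I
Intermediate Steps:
c(v) = √(-6 + v) (c(v) = √((v - 2) - 4) = √((-2 + v) - 4) = √(-6 + v))
t(u) = (1 + u)*(-9 + u) (t(u) = (-9 + u)*(1 + u) = (1 + u)*(-9 + u))
((6 - 10)² + t(c(A(5, 2))))² = ((6 - 10)² + (-9 + (√(-6 - 2))² - 8*√(-6 - 2)))² = ((-4)² + (-9 + (√(-8))² - 16*I*√2))² = (16 + (-9 + (2*I*√2)² - 16*I*√2))² = (16 + (-9 - 8 - 16*I*√2))² = (16 + (-17 - 16*I*√2))² = (-1 - 16*I*√2)²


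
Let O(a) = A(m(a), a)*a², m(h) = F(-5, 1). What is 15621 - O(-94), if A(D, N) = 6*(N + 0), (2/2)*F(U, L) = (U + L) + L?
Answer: 4999125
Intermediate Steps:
F(U, L) = U + 2*L (F(U, L) = (U + L) + L = (L + U) + L = U + 2*L)
m(h) = -3 (m(h) = -5 + 2*1 = -5 + 2 = -3)
A(D, N) = 6*N
O(a) = 6*a³ (O(a) = (6*a)*a² = 6*a³)
15621 - O(-94) = 15621 - 6*(-94)³ = 15621 - 6*(-830584) = 15621 - 1*(-4983504) = 15621 + 4983504 = 4999125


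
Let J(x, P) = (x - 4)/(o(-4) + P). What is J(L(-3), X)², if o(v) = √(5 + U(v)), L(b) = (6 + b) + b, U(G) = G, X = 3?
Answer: 1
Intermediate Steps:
L(b) = 6 + 2*b
o(v) = √(5 + v)
J(x, P) = (-4 + x)/(1 + P) (J(x, P) = (x - 4)/(√(5 - 4) + P) = (-4 + x)/(√1 + P) = (-4 + x)/(1 + P))
J(L(-3), X)² = ((-4 + (6 + 2*(-3)))/(1 + 3))² = ((-4 + (6 - 6))/4)² = ((-4 + 0)/4)² = ((¼)*(-4))² = (-1)² = 1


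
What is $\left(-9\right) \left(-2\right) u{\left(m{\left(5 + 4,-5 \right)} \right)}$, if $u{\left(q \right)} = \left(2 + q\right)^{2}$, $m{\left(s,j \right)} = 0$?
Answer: $72$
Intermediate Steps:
$\left(-9\right) \left(-2\right) u{\left(m{\left(5 + 4,-5 \right)} \right)} = \left(-9\right) \left(-2\right) \left(2 + 0\right)^{2} = 18 \cdot 2^{2} = 18 \cdot 4 = 72$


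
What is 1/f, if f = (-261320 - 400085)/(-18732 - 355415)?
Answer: 374147/661405 ≈ 0.56569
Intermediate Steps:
f = 661405/374147 (f = -661405/(-374147) = -661405*(-1/374147) = 661405/374147 ≈ 1.7678)
1/f = 1/(661405/374147) = 374147/661405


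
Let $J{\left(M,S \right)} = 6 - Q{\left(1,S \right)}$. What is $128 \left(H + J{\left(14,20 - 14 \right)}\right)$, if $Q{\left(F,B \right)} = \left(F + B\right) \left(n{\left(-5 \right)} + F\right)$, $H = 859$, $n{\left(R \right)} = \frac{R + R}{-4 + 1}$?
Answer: $\frac{320512}{3} \approx 1.0684 \cdot 10^{5}$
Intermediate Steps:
$n{\left(R \right)} = - \frac{2 R}{3}$ ($n{\left(R \right)} = \frac{2 R}{-3} = 2 R \left(- \frac{1}{3}\right) = - \frac{2 R}{3}$)
$Q{\left(F,B \right)} = \left(\frac{10}{3} + F\right) \left(B + F\right)$ ($Q{\left(F,B \right)} = \left(F + B\right) \left(\left(- \frac{2}{3}\right) \left(-5\right) + F\right) = \left(B + F\right) \left(\frac{10}{3} + F\right) = \left(\frac{10}{3} + F\right) \left(B + F\right)$)
$J{\left(M,S \right)} = \frac{5}{3} - \frac{13 S}{3}$ ($J{\left(M,S \right)} = 6 - \left(1^{2} + \frac{10 S}{3} + \frac{10}{3} \cdot 1 + S 1\right) = 6 - \left(1 + \frac{10 S}{3} + \frac{10}{3} + S\right) = 6 - \left(\frac{13}{3} + \frac{13 S}{3}\right) = \frac{5}{3} - \frac{13 S}{3}$)
$128 \left(H + J{\left(14,20 - 14 \right)}\right) = 128 \left(859 + \left(\frac{5}{3} - \frac{13 \left(20 - 14\right)}{3}\right)\right) = 128 \left(859 + \left(\frac{5}{3} - 26\right)\right) = 128 \left(859 - \frac{73}{3}\right) = 128 \cdot \frac{2504}{3} = \frac{320512}{3}$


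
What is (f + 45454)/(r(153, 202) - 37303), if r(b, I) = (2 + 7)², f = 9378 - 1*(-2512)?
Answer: -28672/18611 ≈ -1.5406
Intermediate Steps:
f = 11890 (f = 9378 + 2512 = 11890)
r(b, I) = 81 (r(b, I) = 9² = 81)
(f + 45454)/(r(153, 202) - 37303) = (11890 + 45454)/(81 - 37303) = 57344/(-37222) = 57344*(-1/37222) = -28672/18611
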